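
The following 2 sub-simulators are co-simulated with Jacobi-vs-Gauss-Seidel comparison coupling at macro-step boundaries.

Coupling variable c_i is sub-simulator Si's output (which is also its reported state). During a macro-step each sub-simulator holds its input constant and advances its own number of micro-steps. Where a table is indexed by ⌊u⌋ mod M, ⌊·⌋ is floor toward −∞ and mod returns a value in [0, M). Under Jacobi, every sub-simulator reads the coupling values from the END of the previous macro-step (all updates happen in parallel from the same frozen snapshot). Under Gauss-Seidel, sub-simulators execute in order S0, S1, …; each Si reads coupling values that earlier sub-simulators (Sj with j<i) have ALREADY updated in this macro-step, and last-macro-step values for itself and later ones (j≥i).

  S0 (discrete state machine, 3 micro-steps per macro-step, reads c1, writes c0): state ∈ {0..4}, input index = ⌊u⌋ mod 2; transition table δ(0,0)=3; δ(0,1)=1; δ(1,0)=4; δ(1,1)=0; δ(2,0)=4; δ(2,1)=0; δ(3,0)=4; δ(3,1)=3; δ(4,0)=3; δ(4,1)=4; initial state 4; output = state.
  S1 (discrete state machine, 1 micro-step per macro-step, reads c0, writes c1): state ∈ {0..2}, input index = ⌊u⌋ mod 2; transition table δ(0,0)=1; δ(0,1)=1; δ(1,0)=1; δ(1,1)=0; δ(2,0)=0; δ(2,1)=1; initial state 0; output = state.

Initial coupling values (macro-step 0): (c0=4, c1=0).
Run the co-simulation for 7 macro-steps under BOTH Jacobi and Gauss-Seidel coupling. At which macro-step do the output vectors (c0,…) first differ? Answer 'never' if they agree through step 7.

[Jacobi] macro 1: S0 reads c1=0 → after 3×micro: 3; S1 reads c0=4 → after 1×micro: 1 ⇒ (c0=3, c1=1)
[Jacobi] macro 2: S0 reads c1=1 → after 3×micro: 3; S1 reads c0=3 → after 1×micro: 0 ⇒ (c0=3, c1=0)
[Jacobi] macro 3: S0 reads c1=0 → after 3×micro: 4; S1 reads c0=3 → after 1×micro: 1 ⇒ (c0=4, c1=1)
[Jacobi] macro 4: S0 reads c1=1 → after 3×micro: 4; S1 reads c0=4 → after 1×micro: 1 ⇒ (c0=4, c1=1)
[Jacobi] macro 5: S0 reads c1=1 → after 3×micro: 4; S1 reads c0=4 → after 1×micro: 1 ⇒ (c0=4, c1=1)
[Jacobi] macro 6: S0 reads c1=1 → after 3×micro: 4; S1 reads c0=4 → after 1×micro: 1 ⇒ (c0=4, c1=1)
[Jacobi] macro 7: S0 reads c1=1 → after 3×micro: 4; S1 reads c0=4 → after 1×micro: 1 ⇒ (c0=4, c1=1)
[Gauss-Seidel] macro 1: S0 reads c1=0 → after 3×micro: 3; S1 reads c0=3 → after 1×micro: 1 ⇒ (c0=3, c1=1)
[Gauss-Seidel] macro 2: S0 reads c1=1 → after 3×micro: 3; S1 reads c0=3 → after 1×micro: 0 ⇒ (c0=3, c1=0)
[Gauss-Seidel] macro 3: S0 reads c1=0 → after 3×micro: 4; S1 reads c0=4 → after 1×micro: 1 ⇒ (c0=4, c1=1)
[Gauss-Seidel] macro 4: S0 reads c1=1 → after 3×micro: 4; S1 reads c0=4 → after 1×micro: 1 ⇒ (c0=4, c1=1)
[Gauss-Seidel] macro 5: S0 reads c1=1 → after 3×micro: 4; S1 reads c0=4 → after 1×micro: 1 ⇒ (c0=4, c1=1)
[Gauss-Seidel] macro 6: S0 reads c1=1 → after 3×micro: 4; S1 reads c0=4 → after 1×micro: 1 ⇒ (c0=4, c1=1)
[Gauss-Seidel] macro 7: S0 reads c1=1 → after 3×micro: 4; S1 reads c0=4 → after 1×micro: 1 ⇒ (c0=4, c1=1)

first divergence at macro-step: never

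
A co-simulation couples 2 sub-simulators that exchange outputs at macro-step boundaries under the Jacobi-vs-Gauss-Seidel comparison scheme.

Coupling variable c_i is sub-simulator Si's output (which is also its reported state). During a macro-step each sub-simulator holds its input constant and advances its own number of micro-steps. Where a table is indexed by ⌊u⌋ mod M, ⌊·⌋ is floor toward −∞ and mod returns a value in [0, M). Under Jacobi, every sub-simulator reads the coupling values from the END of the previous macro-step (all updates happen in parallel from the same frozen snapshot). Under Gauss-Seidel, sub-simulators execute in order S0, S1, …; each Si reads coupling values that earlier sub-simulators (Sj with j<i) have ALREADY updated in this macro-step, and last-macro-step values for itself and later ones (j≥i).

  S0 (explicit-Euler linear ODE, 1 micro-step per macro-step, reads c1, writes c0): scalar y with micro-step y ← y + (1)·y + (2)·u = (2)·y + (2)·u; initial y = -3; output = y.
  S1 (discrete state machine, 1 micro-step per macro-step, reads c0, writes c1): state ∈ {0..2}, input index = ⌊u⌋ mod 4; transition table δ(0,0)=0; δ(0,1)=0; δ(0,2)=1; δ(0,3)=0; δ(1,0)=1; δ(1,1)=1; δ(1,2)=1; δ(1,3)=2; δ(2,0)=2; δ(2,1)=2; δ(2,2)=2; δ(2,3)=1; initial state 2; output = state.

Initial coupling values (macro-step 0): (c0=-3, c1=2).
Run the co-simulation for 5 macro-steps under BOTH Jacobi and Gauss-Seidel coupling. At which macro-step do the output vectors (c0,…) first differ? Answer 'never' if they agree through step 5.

[Jacobi] macro 1: S0 reads c1=2 → after 1×micro: -2; S1 reads c0=-3 → after 1×micro: 2 ⇒ (c0=-2, c1=2)
[Jacobi] macro 2: S0 reads c1=2 → after 1×micro: 0; S1 reads c0=-2 → after 1×micro: 2 ⇒ (c0=0, c1=2)
[Jacobi] macro 3: S0 reads c1=2 → after 1×micro: 4; S1 reads c0=0 → after 1×micro: 2 ⇒ (c0=4, c1=2)
[Jacobi] macro 4: S0 reads c1=2 → after 1×micro: 12; S1 reads c0=4 → after 1×micro: 2 ⇒ (c0=12, c1=2)
[Jacobi] macro 5: S0 reads c1=2 → after 1×micro: 28; S1 reads c0=12 → after 1×micro: 2 ⇒ (c0=28, c1=2)
[Gauss-Seidel] macro 1: S0 reads c1=2 → after 1×micro: -2; S1 reads c0=-2 → after 1×micro: 2 ⇒ (c0=-2, c1=2)
[Gauss-Seidel] macro 2: S0 reads c1=2 → after 1×micro: 0; S1 reads c0=0 → after 1×micro: 2 ⇒ (c0=0, c1=2)
[Gauss-Seidel] macro 3: S0 reads c1=2 → after 1×micro: 4; S1 reads c0=4 → after 1×micro: 2 ⇒ (c0=4, c1=2)
[Gauss-Seidel] macro 4: S0 reads c1=2 → after 1×micro: 12; S1 reads c0=12 → after 1×micro: 2 ⇒ (c0=12, c1=2)
[Gauss-Seidel] macro 5: S0 reads c1=2 → after 1×micro: 28; S1 reads c0=28 → after 1×micro: 2 ⇒ (c0=28, c1=2)

first divergence at macro-step: never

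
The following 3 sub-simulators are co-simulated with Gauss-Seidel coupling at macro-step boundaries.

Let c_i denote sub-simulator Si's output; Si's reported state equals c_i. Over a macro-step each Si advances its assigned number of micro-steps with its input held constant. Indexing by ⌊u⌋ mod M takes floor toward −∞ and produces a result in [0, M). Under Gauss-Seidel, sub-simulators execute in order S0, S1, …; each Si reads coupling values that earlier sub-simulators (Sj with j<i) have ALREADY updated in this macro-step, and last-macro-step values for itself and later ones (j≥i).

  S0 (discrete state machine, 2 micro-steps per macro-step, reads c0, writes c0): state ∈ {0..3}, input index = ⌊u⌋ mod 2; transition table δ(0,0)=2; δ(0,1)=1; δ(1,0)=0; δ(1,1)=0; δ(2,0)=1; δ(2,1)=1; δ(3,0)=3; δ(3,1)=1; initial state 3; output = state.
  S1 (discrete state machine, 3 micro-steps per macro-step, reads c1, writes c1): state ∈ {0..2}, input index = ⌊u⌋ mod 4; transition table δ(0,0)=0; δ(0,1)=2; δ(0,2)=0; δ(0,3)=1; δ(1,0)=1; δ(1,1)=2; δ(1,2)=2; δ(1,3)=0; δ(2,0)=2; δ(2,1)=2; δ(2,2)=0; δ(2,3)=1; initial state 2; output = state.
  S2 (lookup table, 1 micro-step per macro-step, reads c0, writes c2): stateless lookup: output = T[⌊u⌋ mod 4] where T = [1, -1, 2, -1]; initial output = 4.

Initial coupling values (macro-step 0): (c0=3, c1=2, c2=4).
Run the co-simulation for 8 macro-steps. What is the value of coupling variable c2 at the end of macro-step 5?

c2 at macro-step 5 = -1

macro 1: S0 reads c0=3 → after 2×micro: 0; S1 reads c1=2 → after 3×micro: 0; S2 reads c0=0 → after 1×micro: 1 ⇒ (c0=0, c1=0, c2=1)
macro 2: S0 reads c0=0 → after 2×micro: 1; S1 reads c1=0 → after 3×micro: 0; S2 reads c0=1 → after 1×micro: -1 ⇒ (c0=1, c1=0, c2=-1)
macro 3: S0 reads c0=1 → after 2×micro: 1; S1 reads c1=0 → after 3×micro: 0; S2 reads c0=1 → after 1×micro: -1 ⇒ (c0=1, c1=0, c2=-1)
macro 4: S0 reads c0=1 → after 2×micro: 1; S1 reads c1=0 → after 3×micro: 0; S2 reads c0=1 → after 1×micro: -1 ⇒ (c0=1, c1=0, c2=-1)
macro 5: S0 reads c0=1 → after 2×micro: 1; S1 reads c1=0 → after 3×micro: 0; S2 reads c0=1 → after 1×micro: -1 ⇒ (c0=1, c1=0, c2=-1)
macro 6: S0 reads c0=1 → after 2×micro: 1; S1 reads c1=0 → after 3×micro: 0; S2 reads c0=1 → after 1×micro: -1 ⇒ (c0=1, c1=0, c2=-1)
macro 7: S0 reads c0=1 → after 2×micro: 1; S1 reads c1=0 → after 3×micro: 0; S2 reads c0=1 → after 1×micro: -1 ⇒ (c0=1, c1=0, c2=-1)
macro 8: S0 reads c0=1 → after 2×micro: 1; S1 reads c1=0 → after 3×micro: 0; S2 reads c0=1 → after 1×micro: -1 ⇒ (c0=1, c1=0, c2=-1)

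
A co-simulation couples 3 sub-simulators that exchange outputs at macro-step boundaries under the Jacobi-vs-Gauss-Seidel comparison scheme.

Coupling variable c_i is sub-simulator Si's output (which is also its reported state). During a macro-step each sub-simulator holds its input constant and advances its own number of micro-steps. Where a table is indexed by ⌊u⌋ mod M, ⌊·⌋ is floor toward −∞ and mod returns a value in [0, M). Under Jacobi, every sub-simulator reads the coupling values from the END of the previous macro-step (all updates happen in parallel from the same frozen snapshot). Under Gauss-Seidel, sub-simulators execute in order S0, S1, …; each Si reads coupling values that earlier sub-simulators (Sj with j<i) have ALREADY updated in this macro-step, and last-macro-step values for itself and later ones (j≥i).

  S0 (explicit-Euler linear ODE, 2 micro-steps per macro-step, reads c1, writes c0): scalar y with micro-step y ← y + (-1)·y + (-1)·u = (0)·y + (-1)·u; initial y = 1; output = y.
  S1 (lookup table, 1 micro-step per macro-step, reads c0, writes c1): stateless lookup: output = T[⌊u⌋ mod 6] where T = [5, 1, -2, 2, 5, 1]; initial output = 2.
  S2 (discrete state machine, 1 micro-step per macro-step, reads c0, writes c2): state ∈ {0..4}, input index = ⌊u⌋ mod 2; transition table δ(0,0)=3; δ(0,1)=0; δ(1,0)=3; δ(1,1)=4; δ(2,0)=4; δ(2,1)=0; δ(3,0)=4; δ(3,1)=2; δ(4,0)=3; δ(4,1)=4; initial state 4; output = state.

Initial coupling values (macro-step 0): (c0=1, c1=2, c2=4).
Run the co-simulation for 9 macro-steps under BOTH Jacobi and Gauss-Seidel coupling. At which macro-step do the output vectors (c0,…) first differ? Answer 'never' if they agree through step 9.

[Jacobi] macro 1: S0 reads c1=2 → after 2×micro: -2; S1 reads c0=1 → after 1×micro: 1; S2 reads c0=1 → after 1×micro: 4 ⇒ (c0=-2, c1=1, c2=4)
[Jacobi] macro 2: S0 reads c1=1 → after 2×micro: -1; S1 reads c0=-2 → after 1×micro: 5; S2 reads c0=-2 → after 1×micro: 3 ⇒ (c0=-1, c1=5, c2=3)
[Jacobi] macro 3: S0 reads c1=5 → after 2×micro: -5; S1 reads c0=-1 → after 1×micro: 1; S2 reads c0=-1 → after 1×micro: 2 ⇒ (c0=-5, c1=1, c2=2)
[Jacobi] macro 4: S0 reads c1=1 → after 2×micro: -1; S1 reads c0=-5 → after 1×micro: 1; S2 reads c0=-5 → after 1×micro: 0 ⇒ (c0=-1, c1=1, c2=0)
[Jacobi] macro 5: S0 reads c1=1 → after 2×micro: -1; S1 reads c0=-1 → after 1×micro: 1; S2 reads c0=-1 → after 1×micro: 0 ⇒ (c0=-1, c1=1, c2=0)
[Jacobi] macro 6: S0 reads c1=1 → after 2×micro: -1; S1 reads c0=-1 → after 1×micro: 1; S2 reads c0=-1 → after 1×micro: 0 ⇒ (c0=-1, c1=1, c2=0)
[Jacobi] macro 7: S0 reads c1=1 → after 2×micro: -1; S1 reads c0=-1 → after 1×micro: 1; S2 reads c0=-1 → after 1×micro: 0 ⇒ (c0=-1, c1=1, c2=0)
[Jacobi] macro 8: S0 reads c1=1 → after 2×micro: -1; S1 reads c0=-1 → after 1×micro: 1; S2 reads c0=-1 → after 1×micro: 0 ⇒ (c0=-1, c1=1, c2=0)
[Jacobi] macro 9: S0 reads c1=1 → after 2×micro: -1; S1 reads c0=-1 → after 1×micro: 1; S2 reads c0=-1 → after 1×micro: 0 ⇒ (c0=-1, c1=1, c2=0)
[Gauss-Seidel] macro 1: S0 reads c1=2 → after 2×micro: -2; S1 reads c0=-2 → after 1×micro: 5; S2 reads c0=-2 → after 1×micro: 3 ⇒ (c0=-2, c1=5, c2=3)
[Gauss-Seidel] macro 2: S0 reads c1=5 → after 2×micro: -5; S1 reads c0=-5 → after 1×micro: 1; S2 reads c0=-5 → after 1×micro: 2 ⇒ (c0=-5, c1=1, c2=2)
[Gauss-Seidel] macro 3: S0 reads c1=1 → after 2×micro: -1; S1 reads c0=-1 → after 1×micro: 1; S2 reads c0=-1 → after 1×micro: 0 ⇒ (c0=-1, c1=1, c2=0)
[Gauss-Seidel] macro 4: S0 reads c1=1 → after 2×micro: -1; S1 reads c0=-1 → after 1×micro: 1; S2 reads c0=-1 → after 1×micro: 0 ⇒ (c0=-1, c1=1, c2=0)
[Gauss-Seidel] macro 5: S0 reads c1=1 → after 2×micro: -1; S1 reads c0=-1 → after 1×micro: 1; S2 reads c0=-1 → after 1×micro: 0 ⇒ (c0=-1, c1=1, c2=0)
[Gauss-Seidel] macro 6: S0 reads c1=1 → after 2×micro: -1; S1 reads c0=-1 → after 1×micro: 1; S2 reads c0=-1 → after 1×micro: 0 ⇒ (c0=-1, c1=1, c2=0)
[Gauss-Seidel] macro 7: S0 reads c1=1 → after 2×micro: -1; S1 reads c0=-1 → after 1×micro: 1; S2 reads c0=-1 → after 1×micro: 0 ⇒ (c0=-1, c1=1, c2=0)
[Gauss-Seidel] macro 8: S0 reads c1=1 → after 2×micro: -1; S1 reads c0=-1 → after 1×micro: 1; S2 reads c0=-1 → after 1×micro: 0 ⇒ (c0=-1, c1=1, c2=0)
[Gauss-Seidel] macro 9: S0 reads c1=1 → after 2×micro: -1; S1 reads c0=-1 → after 1×micro: 1; S2 reads c0=-1 → after 1×micro: 0 ⇒ (c0=-1, c1=1, c2=0)

first divergence at macro-step: 1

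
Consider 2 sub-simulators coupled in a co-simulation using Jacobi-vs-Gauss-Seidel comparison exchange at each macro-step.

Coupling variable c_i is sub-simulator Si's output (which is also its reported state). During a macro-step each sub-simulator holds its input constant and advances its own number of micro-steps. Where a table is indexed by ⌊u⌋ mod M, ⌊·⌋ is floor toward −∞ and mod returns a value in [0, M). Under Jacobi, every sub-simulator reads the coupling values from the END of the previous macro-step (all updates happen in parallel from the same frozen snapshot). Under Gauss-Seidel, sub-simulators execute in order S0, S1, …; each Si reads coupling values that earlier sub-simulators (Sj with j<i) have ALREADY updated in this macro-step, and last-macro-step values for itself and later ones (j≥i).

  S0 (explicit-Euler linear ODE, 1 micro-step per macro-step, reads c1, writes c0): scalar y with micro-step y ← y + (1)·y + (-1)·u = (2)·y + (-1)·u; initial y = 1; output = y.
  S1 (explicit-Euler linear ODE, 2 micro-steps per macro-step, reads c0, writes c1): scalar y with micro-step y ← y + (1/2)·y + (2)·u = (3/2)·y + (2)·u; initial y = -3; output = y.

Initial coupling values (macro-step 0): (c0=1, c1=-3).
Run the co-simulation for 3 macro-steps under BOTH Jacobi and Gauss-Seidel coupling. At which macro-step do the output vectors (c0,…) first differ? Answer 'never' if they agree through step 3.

first divergence at macro-step: 1

[Jacobi] macro 1: S0 reads c1=-3 → after 1×micro: 5; S1 reads c0=1 → after 2×micro: -7/4 ⇒ (c0=5, c1=-7/4)
[Jacobi] macro 2: S0 reads c1=-7/4 → after 1×micro: 47/4; S1 reads c0=5 → after 2×micro: 337/16 ⇒ (c0=47/4, c1=337/16)
[Jacobi] macro 3: S0 reads c1=337/16 → after 1×micro: 39/16; S1 reads c0=47/4 → after 2×micro: 6793/64 ⇒ (c0=39/16, c1=6793/64)
[Gauss-Seidel] macro 1: S0 reads c1=-3 → after 1×micro: 5; S1 reads c0=5 → after 2×micro: 73/4 ⇒ (c0=5, c1=73/4)
[Gauss-Seidel] macro 2: S0 reads c1=73/4 → after 1×micro: -33/4; S1 reads c0=-33/4 → after 2×micro: -3/16 ⇒ (c0=-33/4, c1=-3/16)
[Gauss-Seidel] macro 3: S0 reads c1=-3/16 → after 1×micro: -261/16; S1 reads c0=-261/16 → after 2×micro: -5247/64 ⇒ (c0=-261/16, c1=-5247/64)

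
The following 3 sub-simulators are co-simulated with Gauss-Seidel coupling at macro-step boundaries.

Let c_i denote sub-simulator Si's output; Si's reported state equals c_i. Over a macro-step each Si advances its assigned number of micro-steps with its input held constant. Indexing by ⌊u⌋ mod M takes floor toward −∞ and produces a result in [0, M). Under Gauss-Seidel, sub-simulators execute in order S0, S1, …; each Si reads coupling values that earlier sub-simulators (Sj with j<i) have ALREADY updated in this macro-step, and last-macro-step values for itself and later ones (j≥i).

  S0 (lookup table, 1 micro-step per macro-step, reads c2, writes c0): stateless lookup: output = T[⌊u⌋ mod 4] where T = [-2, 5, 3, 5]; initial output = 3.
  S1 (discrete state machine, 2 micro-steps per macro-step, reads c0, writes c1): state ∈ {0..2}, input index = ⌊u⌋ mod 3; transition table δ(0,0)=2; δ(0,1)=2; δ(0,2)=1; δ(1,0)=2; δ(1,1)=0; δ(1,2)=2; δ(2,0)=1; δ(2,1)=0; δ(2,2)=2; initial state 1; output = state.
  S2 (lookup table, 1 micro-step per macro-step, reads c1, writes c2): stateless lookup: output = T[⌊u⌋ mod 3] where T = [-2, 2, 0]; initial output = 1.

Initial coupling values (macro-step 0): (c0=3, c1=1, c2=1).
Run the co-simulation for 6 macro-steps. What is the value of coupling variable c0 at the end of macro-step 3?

macro 1: S0 reads c2=1 → after 1×micro: 5; S1 reads c0=5 → after 2×micro: 2; S2 reads c1=2 → after 1×micro: 0 ⇒ (c0=5, c1=2, c2=0)
macro 2: S0 reads c2=0 → after 1×micro: -2; S1 reads c0=-2 → after 2×micro: 2; S2 reads c1=2 → after 1×micro: 0 ⇒ (c0=-2, c1=2, c2=0)
macro 3: S0 reads c2=0 → after 1×micro: -2; S1 reads c0=-2 → after 2×micro: 2; S2 reads c1=2 → after 1×micro: 0 ⇒ (c0=-2, c1=2, c2=0)
macro 4: S0 reads c2=0 → after 1×micro: -2; S1 reads c0=-2 → after 2×micro: 2; S2 reads c1=2 → after 1×micro: 0 ⇒ (c0=-2, c1=2, c2=0)
macro 5: S0 reads c2=0 → after 1×micro: -2; S1 reads c0=-2 → after 2×micro: 2; S2 reads c1=2 → after 1×micro: 0 ⇒ (c0=-2, c1=2, c2=0)
macro 6: S0 reads c2=0 → after 1×micro: -2; S1 reads c0=-2 → after 2×micro: 2; S2 reads c1=2 → after 1×micro: 0 ⇒ (c0=-2, c1=2, c2=0)

c0 at macro-step 3 = -2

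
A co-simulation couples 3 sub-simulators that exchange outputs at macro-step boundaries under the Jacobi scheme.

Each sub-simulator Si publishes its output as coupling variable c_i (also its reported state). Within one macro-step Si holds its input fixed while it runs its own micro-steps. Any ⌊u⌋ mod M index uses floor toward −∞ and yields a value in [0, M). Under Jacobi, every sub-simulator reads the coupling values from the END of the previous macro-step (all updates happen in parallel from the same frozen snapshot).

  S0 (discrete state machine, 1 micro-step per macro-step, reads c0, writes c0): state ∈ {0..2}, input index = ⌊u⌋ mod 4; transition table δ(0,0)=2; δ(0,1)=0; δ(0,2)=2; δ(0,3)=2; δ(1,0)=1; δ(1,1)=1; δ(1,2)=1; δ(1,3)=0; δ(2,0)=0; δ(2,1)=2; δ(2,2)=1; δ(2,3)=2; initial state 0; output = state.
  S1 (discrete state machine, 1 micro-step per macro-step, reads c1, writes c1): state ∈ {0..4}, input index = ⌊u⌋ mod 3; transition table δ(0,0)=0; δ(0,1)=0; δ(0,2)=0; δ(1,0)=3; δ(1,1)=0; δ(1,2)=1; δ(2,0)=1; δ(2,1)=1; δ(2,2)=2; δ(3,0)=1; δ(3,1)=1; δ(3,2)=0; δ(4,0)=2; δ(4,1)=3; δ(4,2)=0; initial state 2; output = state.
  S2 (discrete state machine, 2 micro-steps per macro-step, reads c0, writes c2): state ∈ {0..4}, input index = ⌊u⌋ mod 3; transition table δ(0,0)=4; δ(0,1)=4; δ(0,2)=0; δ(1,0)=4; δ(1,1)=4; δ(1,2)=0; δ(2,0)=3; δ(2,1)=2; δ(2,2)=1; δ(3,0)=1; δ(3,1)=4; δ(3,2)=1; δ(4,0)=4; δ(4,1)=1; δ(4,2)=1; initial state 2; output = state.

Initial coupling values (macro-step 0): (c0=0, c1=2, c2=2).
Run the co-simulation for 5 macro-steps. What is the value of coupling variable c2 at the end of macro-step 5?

macro 1: S0 reads c0=0 → after 1×micro: 2; S1 reads c1=2 → after 1×micro: 2; S2 reads c0=0 → after 2×micro: 1 ⇒ (c0=2, c1=2, c2=1)
macro 2: S0 reads c0=2 → after 1×micro: 1; S1 reads c1=2 → after 1×micro: 2; S2 reads c0=2 → after 2×micro: 0 ⇒ (c0=1, c1=2, c2=0)
macro 3: S0 reads c0=1 → after 1×micro: 1; S1 reads c1=2 → after 1×micro: 2; S2 reads c0=1 → after 2×micro: 1 ⇒ (c0=1, c1=2, c2=1)
macro 4: S0 reads c0=1 → after 1×micro: 1; S1 reads c1=2 → after 1×micro: 2; S2 reads c0=1 → after 2×micro: 1 ⇒ (c0=1, c1=2, c2=1)
macro 5: S0 reads c0=1 → after 1×micro: 1; S1 reads c1=2 → after 1×micro: 2; S2 reads c0=1 → after 2×micro: 1 ⇒ (c0=1, c1=2, c2=1)

c2 at macro-step 5 = 1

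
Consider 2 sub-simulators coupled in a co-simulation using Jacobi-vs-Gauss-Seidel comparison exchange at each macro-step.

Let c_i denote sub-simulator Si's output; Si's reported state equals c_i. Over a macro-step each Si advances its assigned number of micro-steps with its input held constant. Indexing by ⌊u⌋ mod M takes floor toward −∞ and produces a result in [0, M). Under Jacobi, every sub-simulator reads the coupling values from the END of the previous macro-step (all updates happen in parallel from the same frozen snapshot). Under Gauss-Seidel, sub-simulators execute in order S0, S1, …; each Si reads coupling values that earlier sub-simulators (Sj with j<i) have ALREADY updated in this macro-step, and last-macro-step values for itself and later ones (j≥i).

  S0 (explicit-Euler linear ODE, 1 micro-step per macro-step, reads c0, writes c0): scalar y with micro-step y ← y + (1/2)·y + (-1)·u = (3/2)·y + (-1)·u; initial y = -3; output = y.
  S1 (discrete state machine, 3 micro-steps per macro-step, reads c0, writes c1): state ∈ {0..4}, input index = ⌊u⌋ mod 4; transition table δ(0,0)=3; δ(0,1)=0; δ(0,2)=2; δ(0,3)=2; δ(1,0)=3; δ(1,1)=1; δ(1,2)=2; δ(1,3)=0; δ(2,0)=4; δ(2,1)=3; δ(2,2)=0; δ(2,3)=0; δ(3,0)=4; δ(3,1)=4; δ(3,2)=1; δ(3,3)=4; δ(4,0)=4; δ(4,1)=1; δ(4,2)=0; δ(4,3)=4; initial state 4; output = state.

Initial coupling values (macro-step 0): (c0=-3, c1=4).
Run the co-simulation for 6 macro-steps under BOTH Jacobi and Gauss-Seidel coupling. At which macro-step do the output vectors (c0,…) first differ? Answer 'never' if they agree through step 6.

[Jacobi] macro 1: S0 reads c0=-3 → after 1×micro: -3/2; S1 reads c0=-3 → after 3×micro: 1 ⇒ (c0=-3/2, c1=1)
[Jacobi] macro 2: S0 reads c0=-3/2 → after 1×micro: -3/4; S1 reads c0=-3/2 → after 3×micro: 2 ⇒ (c0=-3/4, c1=2)
[Jacobi] macro 3: S0 reads c0=-3/4 → after 1×micro: -3/8; S1 reads c0=-3/4 → after 3×micro: 0 ⇒ (c0=-3/8, c1=0)
[Jacobi] macro 4: S0 reads c0=-3/8 → after 1×micro: -3/16; S1 reads c0=-3/8 → after 3×micro: 2 ⇒ (c0=-3/16, c1=2)
[Jacobi] macro 5: S0 reads c0=-3/16 → after 1×micro: -3/32; S1 reads c0=-3/16 → after 3×micro: 0 ⇒ (c0=-3/32, c1=0)
[Jacobi] macro 6: S0 reads c0=-3/32 → after 1×micro: -3/64; S1 reads c0=-3/32 → after 3×micro: 2 ⇒ (c0=-3/64, c1=2)
[Gauss-Seidel] macro 1: S0 reads c0=-3 → after 1×micro: -3/2; S1 reads c0=-3/2 → after 3×micro: 0 ⇒ (c0=-3/2, c1=0)
[Gauss-Seidel] macro 2: S0 reads c0=-3/2 → after 1×micro: -3/4; S1 reads c0=-3/4 → after 3×micro: 2 ⇒ (c0=-3/4, c1=2)
[Gauss-Seidel] macro 3: S0 reads c0=-3/4 → after 1×micro: -3/8; S1 reads c0=-3/8 → after 3×micro: 0 ⇒ (c0=-3/8, c1=0)
[Gauss-Seidel] macro 4: S0 reads c0=-3/8 → after 1×micro: -3/16; S1 reads c0=-3/16 → after 3×micro: 2 ⇒ (c0=-3/16, c1=2)
[Gauss-Seidel] macro 5: S0 reads c0=-3/16 → after 1×micro: -3/32; S1 reads c0=-3/32 → after 3×micro: 0 ⇒ (c0=-3/32, c1=0)
[Gauss-Seidel] macro 6: S0 reads c0=-3/32 → after 1×micro: -3/64; S1 reads c0=-3/64 → after 3×micro: 2 ⇒ (c0=-3/64, c1=2)

first divergence at macro-step: 1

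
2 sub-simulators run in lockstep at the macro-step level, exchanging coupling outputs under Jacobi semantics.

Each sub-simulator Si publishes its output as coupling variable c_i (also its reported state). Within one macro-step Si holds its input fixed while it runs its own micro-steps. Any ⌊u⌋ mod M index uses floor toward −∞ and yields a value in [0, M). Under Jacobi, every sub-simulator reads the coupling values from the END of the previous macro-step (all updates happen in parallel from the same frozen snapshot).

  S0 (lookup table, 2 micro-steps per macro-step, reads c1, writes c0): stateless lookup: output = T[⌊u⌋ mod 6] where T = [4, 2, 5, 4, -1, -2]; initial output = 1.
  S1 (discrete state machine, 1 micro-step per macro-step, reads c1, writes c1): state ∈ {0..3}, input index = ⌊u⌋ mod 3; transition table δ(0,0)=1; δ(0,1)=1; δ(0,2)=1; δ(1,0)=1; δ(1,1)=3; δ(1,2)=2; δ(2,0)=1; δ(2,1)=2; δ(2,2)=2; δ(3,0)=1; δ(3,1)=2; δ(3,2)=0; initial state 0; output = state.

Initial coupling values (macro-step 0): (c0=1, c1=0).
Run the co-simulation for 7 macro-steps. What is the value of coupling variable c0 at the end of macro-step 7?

macro 1: S0 reads c1=0 → after 2×micro: 4; S1 reads c1=0 → after 1×micro: 1 ⇒ (c0=4, c1=1)
macro 2: S0 reads c1=1 → after 2×micro: 2; S1 reads c1=1 → after 1×micro: 3 ⇒ (c0=2, c1=3)
macro 3: S0 reads c1=3 → after 2×micro: 4; S1 reads c1=3 → after 1×micro: 1 ⇒ (c0=4, c1=1)
macro 4: S0 reads c1=1 → after 2×micro: 2; S1 reads c1=1 → after 1×micro: 3 ⇒ (c0=2, c1=3)
macro 5: S0 reads c1=3 → after 2×micro: 4; S1 reads c1=3 → after 1×micro: 1 ⇒ (c0=4, c1=1)
macro 6: S0 reads c1=1 → after 2×micro: 2; S1 reads c1=1 → after 1×micro: 3 ⇒ (c0=2, c1=3)
macro 7: S0 reads c1=3 → after 2×micro: 4; S1 reads c1=3 → after 1×micro: 1 ⇒ (c0=4, c1=1)

c0 at macro-step 7 = 4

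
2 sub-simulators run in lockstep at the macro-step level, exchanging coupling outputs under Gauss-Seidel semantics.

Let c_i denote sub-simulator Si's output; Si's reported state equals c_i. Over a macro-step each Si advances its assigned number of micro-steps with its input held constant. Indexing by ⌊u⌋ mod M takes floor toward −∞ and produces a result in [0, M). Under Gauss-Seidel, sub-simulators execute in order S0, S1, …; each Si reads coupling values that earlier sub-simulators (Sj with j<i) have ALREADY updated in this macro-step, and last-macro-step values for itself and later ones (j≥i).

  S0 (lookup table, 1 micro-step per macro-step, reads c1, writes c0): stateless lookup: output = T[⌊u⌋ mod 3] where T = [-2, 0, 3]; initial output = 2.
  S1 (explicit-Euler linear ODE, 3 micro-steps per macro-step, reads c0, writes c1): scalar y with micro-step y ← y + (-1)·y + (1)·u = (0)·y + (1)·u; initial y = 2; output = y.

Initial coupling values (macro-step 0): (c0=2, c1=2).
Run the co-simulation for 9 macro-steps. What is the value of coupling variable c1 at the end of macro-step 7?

c1 at macro-step 7 = 0

macro 1: S0 reads c1=2 → after 1×micro: 3; S1 reads c0=3 → after 3×micro: 3 ⇒ (c0=3, c1=3)
macro 2: S0 reads c1=3 → after 1×micro: -2; S1 reads c0=-2 → after 3×micro: -2 ⇒ (c0=-2, c1=-2)
macro 3: S0 reads c1=-2 → after 1×micro: 0; S1 reads c0=0 → after 3×micro: 0 ⇒ (c0=0, c1=0)
macro 4: S0 reads c1=0 → after 1×micro: -2; S1 reads c0=-2 → after 3×micro: -2 ⇒ (c0=-2, c1=-2)
macro 5: S0 reads c1=-2 → after 1×micro: 0; S1 reads c0=0 → after 3×micro: 0 ⇒ (c0=0, c1=0)
macro 6: S0 reads c1=0 → after 1×micro: -2; S1 reads c0=-2 → after 3×micro: -2 ⇒ (c0=-2, c1=-2)
macro 7: S0 reads c1=-2 → after 1×micro: 0; S1 reads c0=0 → after 3×micro: 0 ⇒ (c0=0, c1=0)
macro 8: S0 reads c1=0 → after 1×micro: -2; S1 reads c0=-2 → after 3×micro: -2 ⇒ (c0=-2, c1=-2)
macro 9: S0 reads c1=-2 → after 1×micro: 0; S1 reads c0=0 → after 3×micro: 0 ⇒ (c0=0, c1=0)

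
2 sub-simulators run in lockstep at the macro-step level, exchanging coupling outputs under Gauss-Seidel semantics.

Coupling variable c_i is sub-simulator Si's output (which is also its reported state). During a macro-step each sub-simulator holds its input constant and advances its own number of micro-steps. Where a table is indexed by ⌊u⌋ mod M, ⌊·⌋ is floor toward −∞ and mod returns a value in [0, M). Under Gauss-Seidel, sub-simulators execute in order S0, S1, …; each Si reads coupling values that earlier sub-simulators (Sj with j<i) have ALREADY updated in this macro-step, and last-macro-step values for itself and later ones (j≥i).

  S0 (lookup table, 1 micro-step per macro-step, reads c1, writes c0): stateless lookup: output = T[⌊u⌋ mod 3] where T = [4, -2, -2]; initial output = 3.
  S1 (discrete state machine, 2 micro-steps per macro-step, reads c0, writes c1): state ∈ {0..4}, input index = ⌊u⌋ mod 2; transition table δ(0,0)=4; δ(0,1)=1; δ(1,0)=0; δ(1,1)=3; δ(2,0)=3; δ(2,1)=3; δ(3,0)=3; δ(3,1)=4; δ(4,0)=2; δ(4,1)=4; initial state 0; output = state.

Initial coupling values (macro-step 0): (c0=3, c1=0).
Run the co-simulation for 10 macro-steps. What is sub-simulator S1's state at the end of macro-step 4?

S1 state at macro-step 4 = 3

macro 1: S0 reads c1=0 → after 1×micro: 4; S1 reads c0=4 → after 2×micro: 2 ⇒ (c0=4, c1=2)
macro 2: S0 reads c1=2 → after 1×micro: -2; S1 reads c0=-2 → after 2×micro: 3 ⇒ (c0=-2, c1=3)
macro 3: S0 reads c1=3 → after 1×micro: 4; S1 reads c0=4 → after 2×micro: 3 ⇒ (c0=4, c1=3)
macro 4: S0 reads c1=3 → after 1×micro: 4; S1 reads c0=4 → after 2×micro: 3 ⇒ (c0=4, c1=3)
macro 5: S0 reads c1=3 → after 1×micro: 4; S1 reads c0=4 → after 2×micro: 3 ⇒ (c0=4, c1=3)
macro 6: S0 reads c1=3 → after 1×micro: 4; S1 reads c0=4 → after 2×micro: 3 ⇒ (c0=4, c1=3)
macro 7: S0 reads c1=3 → after 1×micro: 4; S1 reads c0=4 → after 2×micro: 3 ⇒ (c0=4, c1=3)
macro 8: S0 reads c1=3 → after 1×micro: 4; S1 reads c0=4 → after 2×micro: 3 ⇒ (c0=4, c1=3)
macro 9: S0 reads c1=3 → after 1×micro: 4; S1 reads c0=4 → after 2×micro: 3 ⇒ (c0=4, c1=3)
macro 10: S0 reads c1=3 → after 1×micro: 4; S1 reads c0=4 → after 2×micro: 3 ⇒ (c0=4, c1=3)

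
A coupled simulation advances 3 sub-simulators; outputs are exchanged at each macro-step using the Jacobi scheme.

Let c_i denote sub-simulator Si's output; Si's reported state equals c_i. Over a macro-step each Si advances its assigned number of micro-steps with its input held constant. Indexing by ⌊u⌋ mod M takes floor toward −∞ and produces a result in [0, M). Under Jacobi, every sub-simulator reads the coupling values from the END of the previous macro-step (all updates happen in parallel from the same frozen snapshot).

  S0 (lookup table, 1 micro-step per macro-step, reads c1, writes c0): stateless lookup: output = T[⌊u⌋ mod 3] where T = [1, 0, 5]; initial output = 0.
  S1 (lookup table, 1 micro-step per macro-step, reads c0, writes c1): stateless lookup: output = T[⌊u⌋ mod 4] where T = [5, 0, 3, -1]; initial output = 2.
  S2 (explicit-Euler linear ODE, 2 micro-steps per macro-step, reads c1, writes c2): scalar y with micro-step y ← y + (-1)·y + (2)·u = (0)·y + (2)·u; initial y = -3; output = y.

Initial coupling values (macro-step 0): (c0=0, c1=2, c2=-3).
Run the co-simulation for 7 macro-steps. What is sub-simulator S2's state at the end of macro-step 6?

S2 state at macro-step 6 = 0

macro 1: S0 reads c1=2 → after 1×micro: 5; S1 reads c0=0 → after 1×micro: 5; S2 reads c1=2 → after 2×micro: 4 ⇒ (c0=5, c1=5, c2=4)
macro 2: S0 reads c1=5 → after 1×micro: 5; S1 reads c0=5 → after 1×micro: 0; S2 reads c1=5 → after 2×micro: 10 ⇒ (c0=5, c1=0, c2=10)
macro 3: S0 reads c1=0 → after 1×micro: 1; S1 reads c0=5 → after 1×micro: 0; S2 reads c1=0 → after 2×micro: 0 ⇒ (c0=1, c1=0, c2=0)
macro 4: S0 reads c1=0 → after 1×micro: 1; S1 reads c0=1 → after 1×micro: 0; S2 reads c1=0 → after 2×micro: 0 ⇒ (c0=1, c1=0, c2=0)
macro 5: S0 reads c1=0 → after 1×micro: 1; S1 reads c0=1 → after 1×micro: 0; S2 reads c1=0 → after 2×micro: 0 ⇒ (c0=1, c1=0, c2=0)
macro 6: S0 reads c1=0 → after 1×micro: 1; S1 reads c0=1 → after 1×micro: 0; S2 reads c1=0 → after 2×micro: 0 ⇒ (c0=1, c1=0, c2=0)
macro 7: S0 reads c1=0 → after 1×micro: 1; S1 reads c0=1 → after 1×micro: 0; S2 reads c1=0 → after 2×micro: 0 ⇒ (c0=1, c1=0, c2=0)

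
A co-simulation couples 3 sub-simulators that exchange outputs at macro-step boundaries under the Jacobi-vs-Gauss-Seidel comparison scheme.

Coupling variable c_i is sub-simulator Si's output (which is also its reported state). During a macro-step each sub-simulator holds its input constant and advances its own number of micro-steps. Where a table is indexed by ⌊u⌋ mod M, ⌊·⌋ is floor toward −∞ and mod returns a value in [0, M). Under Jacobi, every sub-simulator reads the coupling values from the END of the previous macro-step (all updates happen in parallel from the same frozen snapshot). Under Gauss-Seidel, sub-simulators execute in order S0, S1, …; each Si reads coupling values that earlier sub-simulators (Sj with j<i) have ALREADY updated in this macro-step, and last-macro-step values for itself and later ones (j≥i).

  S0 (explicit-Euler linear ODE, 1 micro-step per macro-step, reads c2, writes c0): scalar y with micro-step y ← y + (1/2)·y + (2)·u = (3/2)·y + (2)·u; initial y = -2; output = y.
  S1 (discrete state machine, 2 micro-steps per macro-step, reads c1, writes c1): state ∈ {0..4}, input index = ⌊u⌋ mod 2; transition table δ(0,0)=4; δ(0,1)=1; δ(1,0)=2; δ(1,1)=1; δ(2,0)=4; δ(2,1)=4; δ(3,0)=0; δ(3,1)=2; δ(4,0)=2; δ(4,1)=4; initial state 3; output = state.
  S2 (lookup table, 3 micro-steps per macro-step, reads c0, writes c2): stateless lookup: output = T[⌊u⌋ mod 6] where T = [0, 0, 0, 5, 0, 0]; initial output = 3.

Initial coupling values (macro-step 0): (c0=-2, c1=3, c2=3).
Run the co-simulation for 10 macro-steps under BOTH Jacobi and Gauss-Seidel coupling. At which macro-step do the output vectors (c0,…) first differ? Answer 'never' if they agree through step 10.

[Jacobi] macro 1: S0 reads c2=3 → after 1×micro: 3; S1 reads c1=3 → after 2×micro: 4; S2 reads c0=-2 → after 3×micro: 0 ⇒ (c0=3, c1=4, c2=0)
[Jacobi] macro 2: S0 reads c2=0 → after 1×micro: 9/2; S1 reads c1=4 → after 2×micro: 4; S2 reads c0=3 → after 3×micro: 5 ⇒ (c0=9/2, c1=4, c2=5)
[Jacobi] macro 3: S0 reads c2=5 → after 1×micro: 67/4; S1 reads c1=4 → after 2×micro: 4; S2 reads c0=9/2 → after 3×micro: 0 ⇒ (c0=67/4, c1=4, c2=0)
[Jacobi] macro 4: S0 reads c2=0 → after 1×micro: 201/8; S1 reads c1=4 → after 2×micro: 4; S2 reads c0=67/4 → after 3×micro: 0 ⇒ (c0=201/8, c1=4, c2=0)
[Jacobi] macro 5: S0 reads c2=0 → after 1×micro: 603/16; S1 reads c1=4 → after 2×micro: 4; S2 reads c0=201/8 → after 3×micro: 0 ⇒ (c0=603/16, c1=4, c2=0)
[Jacobi] macro 6: S0 reads c2=0 → after 1×micro: 1809/32; S1 reads c1=4 → after 2×micro: 4; S2 reads c0=603/16 → after 3×micro: 0 ⇒ (c0=1809/32, c1=4, c2=0)
[Jacobi] macro 7: S0 reads c2=0 → after 1×micro: 5427/64; S1 reads c1=4 → after 2×micro: 4; S2 reads c0=1809/32 → after 3×micro: 0 ⇒ (c0=5427/64, c1=4, c2=0)
[Jacobi] macro 8: S0 reads c2=0 → after 1×micro: 16281/128; S1 reads c1=4 → after 2×micro: 4; S2 reads c0=5427/64 → after 3×micro: 0 ⇒ (c0=16281/128, c1=4, c2=0)
[Jacobi] macro 9: S0 reads c2=0 → after 1×micro: 48843/256; S1 reads c1=4 → after 2×micro: 4; S2 reads c0=16281/128 → after 3×micro: 0 ⇒ (c0=48843/256, c1=4, c2=0)
[Jacobi] macro 10: S0 reads c2=0 → after 1×micro: 146529/512; S1 reads c1=4 → after 2×micro: 4; S2 reads c0=48843/256 → after 3×micro: 0 ⇒ (c0=146529/512, c1=4, c2=0)
[Gauss-Seidel] macro 1: S0 reads c2=3 → after 1×micro: 3; S1 reads c1=3 → after 2×micro: 4; S2 reads c0=3 → after 3×micro: 5 ⇒ (c0=3, c1=4, c2=5)
[Gauss-Seidel] macro 2: S0 reads c2=5 → after 1×micro: 29/2; S1 reads c1=4 → after 2×micro: 4; S2 reads c0=29/2 → after 3×micro: 0 ⇒ (c0=29/2, c1=4, c2=0)
[Gauss-Seidel] macro 3: S0 reads c2=0 → after 1×micro: 87/4; S1 reads c1=4 → after 2×micro: 4; S2 reads c0=87/4 → after 3×micro: 5 ⇒ (c0=87/4, c1=4, c2=5)
[Gauss-Seidel] macro 4: S0 reads c2=5 → after 1×micro: 341/8; S1 reads c1=4 → after 2×micro: 4; S2 reads c0=341/8 → after 3×micro: 0 ⇒ (c0=341/8, c1=4, c2=0)
[Gauss-Seidel] macro 5: S0 reads c2=0 → after 1×micro: 1023/16; S1 reads c1=4 → after 2×micro: 4; S2 reads c0=1023/16 → after 3×micro: 5 ⇒ (c0=1023/16, c1=4, c2=5)
[Gauss-Seidel] macro 6: S0 reads c2=5 → after 1×micro: 3389/32; S1 reads c1=4 → after 2×micro: 4; S2 reads c0=3389/32 → after 3×micro: 5 ⇒ (c0=3389/32, c1=4, c2=5)
[Gauss-Seidel] macro 7: S0 reads c2=5 → after 1×micro: 10807/64; S1 reads c1=4 → after 2×micro: 4; S2 reads c0=10807/64 → after 3×micro: 0 ⇒ (c0=10807/64, c1=4, c2=0)
[Gauss-Seidel] macro 8: S0 reads c2=0 → after 1×micro: 32421/128; S1 reads c1=4 → after 2×micro: 4; S2 reads c0=32421/128 → after 3×micro: 0 ⇒ (c0=32421/128, c1=4, c2=0)
[Gauss-Seidel] macro 9: S0 reads c2=0 → after 1×micro: 97263/256; S1 reads c1=4 → after 2×micro: 4; S2 reads c0=97263/256 → after 3×micro: 0 ⇒ (c0=97263/256, c1=4, c2=0)
[Gauss-Seidel] macro 10: S0 reads c2=0 → after 1×micro: 291789/512; S1 reads c1=4 → after 2×micro: 4; S2 reads c0=291789/512 → after 3×micro: 0 ⇒ (c0=291789/512, c1=4, c2=0)

first divergence at macro-step: 1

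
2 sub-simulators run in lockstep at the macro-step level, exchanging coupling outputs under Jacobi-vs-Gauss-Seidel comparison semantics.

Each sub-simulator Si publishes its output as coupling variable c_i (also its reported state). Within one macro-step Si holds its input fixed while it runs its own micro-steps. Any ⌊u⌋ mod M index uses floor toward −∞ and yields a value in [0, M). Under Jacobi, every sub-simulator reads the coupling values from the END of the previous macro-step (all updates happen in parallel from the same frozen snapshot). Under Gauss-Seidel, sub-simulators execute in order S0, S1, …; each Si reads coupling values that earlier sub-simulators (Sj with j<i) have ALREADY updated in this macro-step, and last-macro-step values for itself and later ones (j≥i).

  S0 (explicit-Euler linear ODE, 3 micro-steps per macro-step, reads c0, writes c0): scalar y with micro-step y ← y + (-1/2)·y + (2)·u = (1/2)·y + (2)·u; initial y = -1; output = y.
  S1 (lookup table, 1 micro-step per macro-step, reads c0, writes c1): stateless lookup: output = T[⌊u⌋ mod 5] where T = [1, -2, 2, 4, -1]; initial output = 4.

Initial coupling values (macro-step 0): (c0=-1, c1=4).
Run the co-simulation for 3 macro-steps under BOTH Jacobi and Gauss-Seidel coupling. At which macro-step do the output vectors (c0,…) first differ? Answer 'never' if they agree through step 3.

first divergence at macro-step: 1

[Jacobi] macro 1: S0 reads c0=-1 → after 3×micro: -29/8; S1 reads c0=-1 → after 1×micro: -1 ⇒ (c0=-29/8, c1=-1)
[Jacobi] macro 2: S0 reads c0=-29/8 → after 3×micro: -841/64; S1 reads c0=-29/8 → after 1×micro: -2 ⇒ (c0=-841/64, c1=-2)
[Jacobi] macro 3: S0 reads c0=-841/64 → after 3×micro: -24389/512; S1 reads c0=-841/64 → after 1×micro: -2 ⇒ (c0=-24389/512, c1=-2)
[Gauss-Seidel] macro 1: S0 reads c0=-1 → after 3×micro: -29/8; S1 reads c0=-29/8 → after 1×micro: -2 ⇒ (c0=-29/8, c1=-2)
[Gauss-Seidel] macro 2: S0 reads c0=-29/8 → after 3×micro: -841/64; S1 reads c0=-841/64 → after 1×micro: -2 ⇒ (c0=-841/64, c1=-2)
[Gauss-Seidel] macro 3: S0 reads c0=-841/64 → after 3×micro: -24389/512; S1 reads c0=-24389/512 → after 1×micro: 2 ⇒ (c0=-24389/512, c1=2)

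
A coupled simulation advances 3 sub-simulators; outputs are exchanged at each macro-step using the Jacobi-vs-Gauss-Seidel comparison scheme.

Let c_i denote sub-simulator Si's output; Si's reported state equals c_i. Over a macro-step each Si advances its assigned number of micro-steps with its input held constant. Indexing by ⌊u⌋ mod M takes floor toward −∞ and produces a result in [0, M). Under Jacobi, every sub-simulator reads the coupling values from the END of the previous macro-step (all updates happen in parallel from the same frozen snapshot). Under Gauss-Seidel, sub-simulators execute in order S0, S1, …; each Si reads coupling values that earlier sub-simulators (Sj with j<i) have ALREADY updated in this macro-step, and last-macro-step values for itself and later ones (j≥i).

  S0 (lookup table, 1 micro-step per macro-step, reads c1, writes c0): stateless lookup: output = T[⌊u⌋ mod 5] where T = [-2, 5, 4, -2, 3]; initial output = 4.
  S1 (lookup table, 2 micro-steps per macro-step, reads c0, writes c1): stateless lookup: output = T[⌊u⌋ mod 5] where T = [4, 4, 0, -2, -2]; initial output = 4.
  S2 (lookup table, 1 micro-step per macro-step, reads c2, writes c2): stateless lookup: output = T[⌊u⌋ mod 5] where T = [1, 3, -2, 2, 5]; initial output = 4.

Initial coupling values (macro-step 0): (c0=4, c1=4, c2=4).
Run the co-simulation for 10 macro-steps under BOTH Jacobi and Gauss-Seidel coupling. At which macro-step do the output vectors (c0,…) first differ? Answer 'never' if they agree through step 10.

[Jacobi] macro 1: S0 reads c1=4 → after 1×micro: 3; S1 reads c0=4 → after 2×micro: -2; S2 reads c2=4 → after 1×micro: 5 ⇒ (c0=3, c1=-2, c2=5)
[Jacobi] macro 2: S0 reads c1=-2 → after 1×micro: -2; S1 reads c0=3 → after 2×micro: -2; S2 reads c2=5 → after 1×micro: 1 ⇒ (c0=-2, c1=-2, c2=1)
[Jacobi] macro 3: S0 reads c1=-2 → after 1×micro: -2; S1 reads c0=-2 → after 2×micro: -2; S2 reads c2=1 → after 1×micro: 3 ⇒ (c0=-2, c1=-2, c2=3)
[Jacobi] macro 4: S0 reads c1=-2 → after 1×micro: -2; S1 reads c0=-2 → after 2×micro: -2; S2 reads c2=3 → after 1×micro: 2 ⇒ (c0=-2, c1=-2, c2=2)
[Jacobi] macro 5: S0 reads c1=-2 → after 1×micro: -2; S1 reads c0=-2 → after 2×micro: -2; S2 reads c2=2 → after 1×micro: -2 ⇒ (c0=-2, c1=-2, c2=-2)
[Jacobi] macro 6: S0 reads c1=-2 → after 1×micro: -2; S1 reads c0=-2 → after 2×micro: -2; S2 reads c2=-2 → after 1×micro: 2 ⇒ (c0=-2, c1=-2, c2=2)
[Jacobi] macro 7: S0 reads c1=-2 → after 1×micro: -2; S1 reads c0=-2 → after 2×micro: -2; S2 reads c2=2 → after 1×micro: -2 ⇒ (c0=-2, c1=-2, c2=-2)
[Jacobi] macro 8: S0 reads c1=-2 → after 1×micro: -2; S1 reads c0=-2 → after 2×micro: -2; S2 reads c2=-2 → after 1×micro: 2 ⇒ (c0=-2, c1=-2, c2=2)
[Jacobi] macro 9: S0 reads c1=-2 → after 1×micro: -2; S1 reads c0=-2 → after 2×micro: -2; S2 reads c2=2 → after 1×micro: -2 ⇒ (c0=-2, c1=-2, c2=-2)
[Jacobi] macro 10: S0 reads c1=-2 → after 1×micro: -2; S1 reads c0=-2 → after 2×micro: -2; S2 reads c2=-2 → after 1×micro: 2 ⇒ (c0=-2, c1=-2, c2=2)
[Gauss-Seidel] macro 1: S0 reads c1=4 → after 1×micro: 3; S1 reads c0=3 → after 2×micro: -2; S2 reads c2=4 → after 1×micro: 5 ⇒ (c0=3, c1=-2, c2=5)
[Gauss-Seidel] macro 2: S0 reads c1=-2 → after 1×micro: -2; S1 reads c0=-2 → after 2×micro: -2; S2 reads c2=5 → after 1×micro: 1 ⇒ (c0=-2, c1=-2, c2=1)
[Gauss-Seidel] macro 3: S0 reads c1=-2 → after 1×micro: -2; S1 reads c0=-2 → after 2×micro: -2; S2 reads c2=1 → after 1×micro: 3 ⇒ (c0=-2, c1=-2, c2=3)
[Gauss-Seidel] macro 4: S0 reads c1=-2 → after 1×micro: -2; S1 reads c0=-2 → after 2×micro: -2; S2 reads c2=3 → after 1×micro: 2 ⇒ (c0=-2, c1=-2, c2=2)
[Gauss-Seidel] macro 5: S0 reads c1=-2 → after 1×micro: -2; S1 reads c0=-2 → after 2×micro: -2; S2 reads c2=2 → after 1×micro: -2 ⇒ (c0=-2, c1=-2, c2=-2)
[Gauss-Seidel] macro 6: S0 reads c1=-2 → after 1×micro: -2; S1 reads c0=-2 → after 2×micro: -2; S2 reads c2=-2 → after 1×micro: 2 ⇒ (c0=-2, c1=-2, c2=2)
[Gauss-Seidel] macro 7: S0 reads c1=-2 → after 1×micro: -2; S1 reads c0=-2 → after 2×micro: -2; S2 reads c2=2 → after 1×micro: -2 ⇒ (c0=-2, c1=-2, c2=-2)
[Gauss-Seidel] macro 8: S0 reads c1=-2 → after 1×micro: -2; S1 reads c0=-2 → after 2×micro: -2; S2 reads c2=-2 → after 1×micro: 2 ⇒ (c0=-2, c1=-2, c2=2)
[Gauss-Seidel] macro 9: S0 reads c1=-2 → after 1×micro: -2; S1 reads c0=-2 → after 2×micro: -2; S2 reads c2=2 → after 1×micro: -2 ⇒ (c0=-2, c1=-2, c2=-2)
[Gauss-Seidel] macro 10: S0 reads c1=-2 → after 1×micro: -2; S1 reads c0=-2 → after 2×micro: -2; S2 reads c2=-2 → after 1×micro: 2 ⇒ (c0=-2, c1=-2, c2=2)

first divergence at macro-step: never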